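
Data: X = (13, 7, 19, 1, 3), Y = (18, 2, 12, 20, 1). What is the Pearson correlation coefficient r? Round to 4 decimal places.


r = sum((xi-xbar)(yi-ybar)) / sqrt(sum((xi-xbar)^2) * sum((yi-ybar)^2))
n = 5, xbar = 43/5 = 8.6, ybar = 53/5 = 10.6
Sxy = sum((xi-xbar)(yi-ybar)) = 43.2
Sxx = sum((xi-xbar)^2) = 219.2
Syy = sum((yi-ybar)^2) = 311.2
sqrt(Sxx*Syy) ≈ 261.180091
r = Sxy / sqrt(Sxx*Syy) = 43.2 / 261.180091 ≈ 0.165403

0.1654


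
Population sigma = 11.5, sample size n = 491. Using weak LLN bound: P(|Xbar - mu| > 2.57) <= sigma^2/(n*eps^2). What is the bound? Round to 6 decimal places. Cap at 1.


bound = min(1, sigma^2/(n*eps^2))
sigma^2 = 11.5^2 = 132.25
n*eps^2 = 491 * 2.57^2 = 491 * 6.6049 = 3243.0059
sigma^2/(n*eps^2) = 132.25 / 3243.0059 ≈ 0.04078007

0.040780


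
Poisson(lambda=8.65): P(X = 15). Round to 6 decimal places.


P = e^(-lam) * lam^k / k!
e^(-8.65) ≈ 0.0001751268
lam^k = 8.65^15 ≈ 113564243433045.623226
k! = 15! = 1307674368000
P = 0.0001751268 * 113564243433045.623226 / 1307674368000 ≈ 0.015209

0.015209


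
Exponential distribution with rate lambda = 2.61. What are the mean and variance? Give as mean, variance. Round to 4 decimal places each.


mean = 1/lam, var = 1/lam^2
mean = 1 / 2.61 = 100/261 ≈ 0.383142
lam^2 = 2.61^2 = 6.8121
var = 1 / 6.8121 ≈ 0.146798

0.3831, 0.1468


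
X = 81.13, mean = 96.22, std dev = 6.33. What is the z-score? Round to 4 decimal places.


z = (X - mu) / sigma
X - mu = 81.13 - 96.22 = -15.09
z = -15.09 / 6.33 = -503/211 ≈ -2.383886

-2.3839


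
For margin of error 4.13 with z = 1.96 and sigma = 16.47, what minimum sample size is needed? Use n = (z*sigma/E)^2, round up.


z*sigma/E = 1.96 * 16.47 / 4.13 = 11529/1475 ≈ 7.816271
(z*sigma/E)^2 ≈ 61.094095
round up: n = 62

62


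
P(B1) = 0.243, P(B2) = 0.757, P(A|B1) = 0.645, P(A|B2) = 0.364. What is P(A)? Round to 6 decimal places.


P(A) = P(A|B1)*P(B1) + P(A|B2)*P(B2)
P(A|B1)*P(B1) = 0.645 * 0.243 = 0.156735
P(A|B2)*P(B2) = 0.364 * 0.757 = 0.275548
P(A) = 0.156735 + 0.275548 = 0.432283

0.432283


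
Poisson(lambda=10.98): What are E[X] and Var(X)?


E[X] = Var(X) = lambda = 10.98

10.98, 10.98


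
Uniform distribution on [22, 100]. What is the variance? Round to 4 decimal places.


Var = (b-a)^2 / 12
(b-a)^2 = (100 - 22)^2 = 6084
Var = 6084/12 = 507

507.0000


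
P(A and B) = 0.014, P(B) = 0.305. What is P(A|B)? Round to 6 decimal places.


P(A|B) = P(A and B) / P(B) = 0.014 / 0.305 = 14/305 ≈ 0.04590164

0.045902


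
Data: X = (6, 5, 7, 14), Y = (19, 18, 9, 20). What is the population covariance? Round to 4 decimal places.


Cov = (1/n)*sum((xi-xbar)(yi-ybar))
n = 4, xbar = 32/4 = 8, ybar = 66/4 = 16.5
sum((xi-xbar)(yi-ybar)) = 19
Cov = 19 / 4 = 4.75

4.7500


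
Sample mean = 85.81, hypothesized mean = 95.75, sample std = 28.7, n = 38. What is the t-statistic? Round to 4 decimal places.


t = (xbar - mu0) / (s/sqrt(n))
xbar - mu0 = 85.81 - 95.75 = -9.94
sqrt(38) ≈ 6.16441400
s/sqrt(n) = 28.7 / 6.16441400 ≈ 4.65575479
t = -9.94 / 4.65575479 ≈ -2.134992

-2.1350


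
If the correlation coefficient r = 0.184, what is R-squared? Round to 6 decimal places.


R^2 = r^2 = (0.184)^2 = 0.033856

0.033856


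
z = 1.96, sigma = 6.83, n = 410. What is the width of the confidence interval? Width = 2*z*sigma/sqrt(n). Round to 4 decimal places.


width = 2*z*sigma/sqrt(n)
2*z*sigma = 2 * 1.96 * 6.83 = 26.7736
sqrt(410) ≈ 20.248457
width = 26.7736 / 20.248457 ≈ 1.322254

1.3223


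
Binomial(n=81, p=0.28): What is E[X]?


E[X] = n*p = 81 * 0.28 = 22.68

22.68


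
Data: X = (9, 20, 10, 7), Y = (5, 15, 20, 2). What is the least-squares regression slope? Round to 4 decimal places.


b = sum((xi-xbar)(yi-ybar)) / sum((xi-xbar)^2)
n = 4, xbar = 46/4 = 11.5, ybar = 42/4 = 10.5
Sxy = sum((xi-xbar)(yi-ybar)) = 76
Sxx = sum((xi-xbar)^2) = 101
b = Sxy / Sxx = 76/101 ≈ 0.752475

0.7525


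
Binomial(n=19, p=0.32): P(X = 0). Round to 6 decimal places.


P = C(n,k) * p^k * (1-p)^(n-k)
C(19,0) = 1
p^k = 0.32^0 = 1
(1-p)^(n-k) = 0.68^19 ≈ 0.0006571573
P = 1 * 1 * 0.0006571573 ≈ 0.000657

0.000657


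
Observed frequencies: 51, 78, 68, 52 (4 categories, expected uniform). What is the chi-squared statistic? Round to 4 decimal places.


chi2 = sum((O-E)^2/E), E = total/4
total = 249, E = 249/4 = 62.25
(51 - 62.25)^2 / 62.25 = 126.5625 / 62.25 = 675/332 ≈ 2.033133
(78 - 62.25)^2 / 62.25 = 248.0625 / 62.25 = 1323/332 ≈ 3.984940
(68 - 62.25)^2 / 62.25 = 33.0625 / 62.25 = 529/996 ≈ 0.531124
(52 - 62.25)^2 / 62.25 = 105.0625 / 62.25 = 1681/996 ≈ 1.687751
chi2 = 2051/249 ≈ 8.236948

8.2369


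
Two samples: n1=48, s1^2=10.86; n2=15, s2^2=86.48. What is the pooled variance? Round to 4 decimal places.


sp^2 = ((n1-1)*s1^2 + (n2-1)*s2^2)/(n1+n2-2)
(n1-1)*s1^2 = 47 * 10.86 = 510.42
(n2-1)*s2^2 = 14 * 86.48 = 1210.72
numerator = 510.42 + 1210.72 = 1721.14
n1+n2-2 = 61
sp^2 = 1721.14 / 61 = 86057/3050 ≈ 28.215410

28.2154


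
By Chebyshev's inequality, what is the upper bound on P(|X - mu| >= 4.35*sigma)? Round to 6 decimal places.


P <= 1/k^2
k^2 = 4.35^2 = 18.9225
1/k^2 = 1 / 18.9225 = 400/7569 ≈ 0.05284714

0.052847


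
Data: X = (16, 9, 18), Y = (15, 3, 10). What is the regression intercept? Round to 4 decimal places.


a = ybar - b*xbar, where b = sum((xi-xbar)(yi-ybar)) / sum((xi-xbar)^2)
n = 3, xbar = 43/3 ≈ 14.333333, ybar = 28/3 ≈ 9.333333
Sxy = sum((xi-xbar)(yi-ybar)) = 137/3 ≈ 45.666667
Sxx = sum((xi-xbar)^2) = 134/3 ≈ 44.666667
b = Sxy / Sxx = 137/134 ≈ 1.022388
a = 9.333333 - 1.022388 * 14.333333 = -713/134 ≈ -5.320896

-5.3209


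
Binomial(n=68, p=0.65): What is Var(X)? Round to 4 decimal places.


Var = n*p*(1-p) = 68 * 0.65 * 0.35 = 15.47

15.4700


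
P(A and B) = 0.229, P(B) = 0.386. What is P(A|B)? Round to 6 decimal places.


P(A|B) = P(A and B) / P(B) = 0.229 / 0.386 = 229/386 ≈ 0.59326425

0.593264


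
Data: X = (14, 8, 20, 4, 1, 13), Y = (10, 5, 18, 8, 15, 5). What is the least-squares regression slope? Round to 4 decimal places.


b = sum((xi-xbar)(yi-ybar)) / sum((xi-xbar)^2)
n = 6, xbar = 60/6 = 10, ybar = 61/6 ≈ 10.166667
Sxy = sum((xi-xbar)(yi-ybar)) = 42
Sxx = sum((xi-xbar)^2) = 246
b = Sxy / Sxx = 7/41 ≈ 0.170732

0.1707


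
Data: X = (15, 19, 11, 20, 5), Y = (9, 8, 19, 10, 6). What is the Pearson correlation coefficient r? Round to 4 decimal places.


r = sum((xi-xbar)(yi-ybar)) / sqrt(sum((xi-xbar)^2) * sum((yi-ybar)^2))
n = 5, xbar = 70/5 = 14, ybar = 52/5 = 10.4
Sxy = sum((xi-xbar)(yi-ybar)) = -2
Sxx = sum((xi-xbar)^2) = 152
Syy = sum((yi-ybar)^2) = 101.2
sqrt(Sxx*Syy) ≈ 124.025804
r = Sxy / sqrt(Sxx*Syy) = -2 / 124.025804 ≈ -0.016126

-0.0161


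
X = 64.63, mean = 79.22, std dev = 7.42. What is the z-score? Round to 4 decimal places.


z = (X - mu) / sigma
X - mu = 64.63 - 79.22 = -14.59
z = -14.59 / 7.42 = -1459/742 ≈ -1.966307

-1.9663


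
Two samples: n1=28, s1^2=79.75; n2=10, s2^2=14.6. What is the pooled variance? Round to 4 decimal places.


sp^2 = ((n1-1)*s1^2 + (n2-1)*s2^2)/(n1+n2-2)
(n1-1)*s1^2 = 27 * 79.75 = 2153.25
(n2-1)*s2^2 = 9 * 14.6 = 131.4
numerator = 2153.25 + 131.4 = 2284.65
n1+n2-2 = 36
sp^2 = 2284.65 / 36 = 63.4625

63.4625


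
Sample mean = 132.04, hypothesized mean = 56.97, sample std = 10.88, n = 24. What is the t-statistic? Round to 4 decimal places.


t = (xbar - mu0) / (s/sqrt(n))
xbar - mu0 = 132.04 - 56.97 = 75.07
sqrt(24) ≈ 4.89897949
s/sqrt(n) = 10.88 / 4.89897949 ≈ 2.22087070
t = 75.07 / 2.22087070 ≈ 33.802058

33.8021


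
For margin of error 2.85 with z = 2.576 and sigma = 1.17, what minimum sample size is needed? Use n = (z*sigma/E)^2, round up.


z*sigma/E = 2.576 * 1.17 / 2.85 ≈ 1.057516
(z*sigma/E)^2 ≈ 1.118340
round up: n = 2

2


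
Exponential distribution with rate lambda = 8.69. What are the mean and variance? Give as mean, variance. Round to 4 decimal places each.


mean = 1/lam, var = 1/lam^2
mean = 1 / 8.69 = 100/869 ≈ 0.115075
lam^2 = 8.69^2 = 75.5161
var = 1 / 75.5161 ≈ 0.013242

0.1151, 0.0132


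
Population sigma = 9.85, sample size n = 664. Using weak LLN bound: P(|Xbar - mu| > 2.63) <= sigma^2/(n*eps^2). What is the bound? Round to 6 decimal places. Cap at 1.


bound = min(1, sigma^2/(n*eps^2))
sigma^2 = 9.85^2 = 97.0225
n*eps^2 = 664 * 2.63^2 = 664 * 6.9169 = 4592.8216
sigma^2/(n*eps^2) = 97.0225 / 4592.8216 ≈ 0.02112481

0.021125


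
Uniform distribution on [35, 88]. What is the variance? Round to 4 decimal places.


Var = (b-a)^2 / 12
(b-a)^2 = (88 - 35)^2 = 2809
Var = 2809/12 ≈ 234.083333

234.0833


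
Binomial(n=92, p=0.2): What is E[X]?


E[X] = n*p = 92 * 0.2 = 18.4

18.4


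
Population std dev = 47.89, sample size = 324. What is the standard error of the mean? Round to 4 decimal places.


SE = sigma / sqrt(n)
sqrt(324) = 18
SE = 47.89 / 18 = 4789/1800 ≈ 2.660556

2.6606


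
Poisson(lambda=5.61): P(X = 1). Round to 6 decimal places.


P = e^(-lam) * lam^k / k!
e^(-5.61) ≈ 0.003661069
lam^k = 5.61^1 = 5.61
k! = 1! = 1
P = 0.003661069 * 5.61 / 1 ≈ 0.020539

0.020539


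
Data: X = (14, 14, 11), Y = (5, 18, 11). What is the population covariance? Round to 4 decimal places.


Cov = (1/n)*sum((xi-xbar)(yi-ybar))
n = 3, xbar = 39/3 = 13, ybar = 34/3 ≈ 11.333333
sum((xi-xbar)(yi-ybar)) = 1
Cov = 1 / 3 = 1/3 ≈ 0.333333

0.3333


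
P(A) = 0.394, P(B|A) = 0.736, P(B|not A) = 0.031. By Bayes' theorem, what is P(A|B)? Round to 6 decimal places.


P(A|B) = P(B|A)*P(A) / P(B), P(B) = P(B|A)*P(A) + P(B|not A)*P(not A)
P(B|A)*P(A) = 0.736 * 0.394 = 0.289984
P(B|not A)*P(not A) = 0.031 * 0.606 = 0.018786
P(B) = 0.289984 + 0.018786 = 0.30877
P(A|B) = 0.289984 / 0.30877 ≈ 0.93915860

0.939159


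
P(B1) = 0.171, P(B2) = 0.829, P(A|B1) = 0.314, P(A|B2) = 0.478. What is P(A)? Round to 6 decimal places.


P(A) = P(A|B1)*P(B1) + P(A|B2)*P(B2)
P(A|B1)*P(B1) = 0.314 * 0.171 = 0.053694
P(A|B2)*P(B2) = 0.478 * 0.829 = 0.396262
P(A) = 0.053694 + 0.396262 = 0.449956

0.449956


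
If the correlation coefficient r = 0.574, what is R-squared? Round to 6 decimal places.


R^2 = r^2 = (0.574)^2 = 0.329476

0.329476


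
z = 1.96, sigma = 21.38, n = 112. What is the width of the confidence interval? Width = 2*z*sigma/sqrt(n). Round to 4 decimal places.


width = 2*z*sigma/sqrt(n)
2*z*sigma = 2 * 1.96 * 21.38 = 83.8096
sqrt(112) ≈ 10.583005
width = 83.8096 / 10.583005 ≈ 7.919263

7.9193


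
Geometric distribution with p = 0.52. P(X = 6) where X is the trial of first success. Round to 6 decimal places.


P = (1-p)^(k-1) * p
(1-p)^(k-1) = 0.48^5 ≈ 0.02548040
P = 0.02548040 * 0.52 ≈ 0.01324981

0.013250


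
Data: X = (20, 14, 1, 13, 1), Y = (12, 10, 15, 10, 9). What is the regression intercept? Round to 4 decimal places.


a = ybar - b*xbar, where b = sum((xi-xbar)(yi-ybar)) / sum((xi-xbar)^2)
n = 5, xbar = 49/5 = 9.8, ybar = 56/5 = 11.2
Sxy = sum((xi-xbar)(yi-ybar)) = -14.8
Sxx = sum((xi-xbar)^2) = 286.8
b = Sxy / Sxx = -37/717 ≈ -0.051604
a = 11.2 - (-0.051604) * 9.8 = 8393/717 ≈ 11.705718

11.7057


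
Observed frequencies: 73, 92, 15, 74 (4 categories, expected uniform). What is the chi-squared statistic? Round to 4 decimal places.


chi2 = sum((O-E)^2/E), E = total/4
total = 254, E = 254/4 = 63.5
(73 - 63.5)^2 / 63.5 = 90.25 / 63.5 = 361/254 ≈ 1.421260
(92 - 63.5)^2 / 63.5 = 812.25 / 63.5 = 3249/254 ≈ 12.791339
(15 - 63.5)^2 / 63.5 = 2352.25 / 63.5 = 9409/254 ≈ 37.043307
(74 - 63.5)^2 / 63.5 = 110.25 / 63.5 = 441/254 ≈ 1.736220
chi2 = 6730/127 ≈ 52.992126

52.9921


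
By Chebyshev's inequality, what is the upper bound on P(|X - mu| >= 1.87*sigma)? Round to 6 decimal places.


P <= 1/k^2
k^2 = 1.87^2 = 3.4969
1/k^2 = 1 / 3.4969 ≈ 0.28596757

0.285968


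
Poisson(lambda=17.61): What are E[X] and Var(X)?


E[X] = Var(X) = lambda = 17.61

17.61, 17.61


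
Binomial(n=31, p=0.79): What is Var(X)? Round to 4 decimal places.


Var = n*p*(1-p) = 31 * 0.79 * 0.21 = 5.1429

5.1429


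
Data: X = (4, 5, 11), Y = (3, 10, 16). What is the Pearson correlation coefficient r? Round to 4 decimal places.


r = sum((xi-xbar)(yi-ybar)) / sqrt(sum((xi-xbar)^2) * sum((yi-ybar)^2))
n = 3, xbar = 20/3 ≈ 6.666667, ybar = 29/3 ≈ 9.666667
Sxy = sum((xi-xbar)(yi-ybar)) = 134/3 ≈ 44.666667
Sxx = sum((xi-xbar)^2) = 86/3 ≈ 28.666667
Syy = sum((yi-ybar)^2) = 254/3 ≈ 84.666667
sqrt(Sxx*Syy) ≈ 49.265719
r = Sxy / sqrt(Sxx*Syy) = 44.666667 / 49.265719 ≈ 0.906648

0.9066


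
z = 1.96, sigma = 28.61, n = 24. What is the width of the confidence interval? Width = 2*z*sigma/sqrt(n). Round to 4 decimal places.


width = 2*z*sigma/sqrt(n)
2*z*sigma = 2 * 1.96 * 28.61 = 112.1512
sqrt(24) ≈ 4.898979
width = 112.1512 / 4.898979 ≈ 22.892768

22.8928


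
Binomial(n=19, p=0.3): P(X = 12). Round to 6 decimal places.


P = C(n,k) * p^k * (1-p)^(n-k)
C(19,12) = 50388
p^k = 0.3^12 = 0.000000531441
(1-p)^(n-k) = 0.7^7 = 0.0823543
P = 50388 * 0.000000531441 * 0.0823543 ≈ 0.002205

0.002205


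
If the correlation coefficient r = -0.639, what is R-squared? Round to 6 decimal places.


R^2 = r^2 = (-0.639)^2 = 0.408321

0.408321


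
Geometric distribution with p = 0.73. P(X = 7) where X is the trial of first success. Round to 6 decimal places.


P = (1-p)^(k-1) * p
(1-p)^(k-1) = 0.27^6 ≈ 0.0003874205
P = 0.0003874205 * 0.73 ≈ 0.0002828170

0.000283


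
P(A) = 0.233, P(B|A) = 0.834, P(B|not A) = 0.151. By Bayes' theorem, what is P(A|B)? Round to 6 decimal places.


P(A|B) = P(B|A)*P(A) / P(B), P(B) = P(B|A)*P(A) + P(B|not A)*P(not A)
P(B|A)*P(A) = 0.834 * 0.233 = 0.194322
P(B|not A)*P(not A) = 0.151 * 0.767 = 0.115817
P(B) = 0.194322 + 0.115817 = 0.310139
P(A|B) = 0.194322 / 0.310139 ≈ 0.62656422

0.626564


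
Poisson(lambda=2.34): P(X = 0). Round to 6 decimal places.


P = e^(-lam) * lam^k / k!
e^(-2.34) ≈ 0.09632764
lam^k = 2.34^0 = 1
k! = 0! = 1
P = 0.09632764 * 1 / 1 ≈ 0.096328

0.096328


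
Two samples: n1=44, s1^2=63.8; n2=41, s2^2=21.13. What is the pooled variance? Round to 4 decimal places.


sp^2 = ((n1-1)*s1^2 + (n2-1)*s2^2)/(n1+n2-2)
(n1-1)*s1^2 = 43 * 63.8 = 2743.4
(n2-1)*s2^2 = 40 * 21.13 = 845.2
numerator = 2743.4 + 845.2 = 3588.6
n1+n2-2 = 83
sp^2 = 3588.6 / 83 = 17943/415 ≈ 43.236145

43.2361


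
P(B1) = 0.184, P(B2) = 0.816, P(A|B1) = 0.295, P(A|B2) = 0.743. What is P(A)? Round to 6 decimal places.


P(A) = P(A|B1)*P(B1) + P(A|B2)*P(B2)
P(A|B1)*P(B1) = 0.295 * 0.184 = 0.05428
P(A|B2)*P(B2) = 0.743 * 0.816 = 0.606288
P(A) = 0.05428 + 0.606288 = 0.660568

0.660568


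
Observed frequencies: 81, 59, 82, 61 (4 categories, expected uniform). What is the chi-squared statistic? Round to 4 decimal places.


chi2 = sum((O-E)^2/E), E = total/4
total = 283, E = 283/4 = 70.75
(81 - 70.75)^2 / 70.75 = 105.0625 / 70.75 = 1681/1132 ≈ 1.484982
(59 - 70.75)^2 / 70.75 = 138.0625 / 70.75 = 2209/1132 ≈ 1.951413
(82 - 70.75)^2 / 70.75 = 126.5625 / 70.75 = 2025/1132 ≈ 1.788869
(61 - 70.75)^2 / 70.75 = 95.0625 / 70.75 = 1521/1132 ≈ 1.343640
chi2 = 1859/283 ≈ 6.568905

6.5689


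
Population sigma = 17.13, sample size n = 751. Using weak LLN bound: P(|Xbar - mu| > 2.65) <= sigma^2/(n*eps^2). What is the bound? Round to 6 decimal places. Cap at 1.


bound = min(1, sigma^2/(n*eps^2))
sigma^2 = 17.13^2 = 293.4369
n*eps^2 = 751 * 2.65^2 = 751 * 7.0225 = 5273.8975
sigma^2/(n*eps^2) = 293.4369 / 5273.8975 ≈ 0.05563948

0.055639


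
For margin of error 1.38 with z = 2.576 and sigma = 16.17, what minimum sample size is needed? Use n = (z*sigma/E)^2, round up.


z*sigma/E = 2.576 * 16.17 / 1.38 = 30.184
(z*sigma/E)^2 = 911.073856
round up: n = 912

912


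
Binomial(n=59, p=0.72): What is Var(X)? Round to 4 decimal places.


Var = n*p*(1-p) = 59 * 0.72 * 0.28 = 11.8944

11.8944


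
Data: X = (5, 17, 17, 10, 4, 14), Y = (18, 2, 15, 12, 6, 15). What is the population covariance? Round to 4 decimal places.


Cov = (1/n)*sum((xi-xbar)(yi-ybar))
n = 6, xbar = 67/6 ≈ 11.166667, ybar = 68/6 = 34/3 ≈ 11.333333
sum((xi-xbar)(yi-ybar)) = -79/3 ≈ -26.333333
Cov = -26.333333 / 6 = -79/18 ≈ -4.388889

-4.3889


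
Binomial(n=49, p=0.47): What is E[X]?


E[X] = n*p = 49 * 0.47 = 23.03

23.03


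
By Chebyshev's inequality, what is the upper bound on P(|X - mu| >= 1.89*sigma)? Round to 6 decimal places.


P <= 1/k^2
k^2 = 1.89^2 = 3.5721
1/k^2 = 1 / 3.5721 ≈ 0.27994737

0.279947


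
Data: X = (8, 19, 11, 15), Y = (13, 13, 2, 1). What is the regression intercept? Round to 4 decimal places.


a = ybar - b*xbar, where b = sum((xi-xbar)(yi-ybar)) / sum((xi-xbar)^2)
n = 4, xbar = 53/4 = 13.25, ybar = 29/4 = 7.25
Sxy = sum((xi-xbar)(yi-ybar)) = 3.75
Sxx = sum((xi-xbar)^2) = 68.75
b = Sxy / Sxx = 3/55 ≈ 0.054545
a = 7.25 - 0.054545 * 13.25 = 359/55 ≈ 6.527273

6.5273


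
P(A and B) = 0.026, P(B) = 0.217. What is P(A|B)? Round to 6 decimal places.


P(A|B) = P(A and B) / P(B) = 0.026 / 0.217 = 26/217 ≈ 0.11981567

0.119816


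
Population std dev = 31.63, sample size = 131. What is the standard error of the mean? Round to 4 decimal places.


SE = sigma / sqrt(n)
sqrt(131) ≈ 11.445523
SE = 31.63 / 11.445523 ≈ 2.763526

2.7635


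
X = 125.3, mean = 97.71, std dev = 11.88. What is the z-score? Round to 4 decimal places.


z = (X - mu) / sigma
X - mu = 125.3 - 97.71 = 27.59
z = 27.59 / 11.88 = 2759/1188 ≈ 2.322391

2.3224


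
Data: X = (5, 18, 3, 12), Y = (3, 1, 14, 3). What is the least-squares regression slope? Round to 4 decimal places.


b = sum((xi-xbar)(yi-ybar)) / sum((xi-xbar)^2)
n = 4, xbar = 38/4 = 9.5, ybar = 21/4 = 5.25
Sxy = sum((xi-xbar)(yi-ybar)) = -88.5
Sxx = sum((xi-xbar)^2) = 141
b = Sxy / Sxx = -59/94 ≈ -0.627660

-0.6277


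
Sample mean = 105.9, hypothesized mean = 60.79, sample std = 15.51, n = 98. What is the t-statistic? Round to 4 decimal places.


t = (xbar - mu0) / (s/sqrt(n))
xbar - mu0 = 105.9 - 60.79 = 45.11
sqrt(98) ≈ 9.89949494
s/sqrt(n) = 15.51 / 9.89949494 ≈ 1.56674660
t = 45.11 / 1.56674660 ≈ 28.792148

28.7921


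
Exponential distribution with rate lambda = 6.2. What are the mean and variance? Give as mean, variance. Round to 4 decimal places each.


mean = 1/lam, var = 1/lam^2
mean = 1 / 6.2 = 5/31 ≈ 0.161290
lam^2 = 6.2^2 = 38.44
var = 1 / 38.44 = 25/961 ≈ 0.026015

0.1613, 0.0260


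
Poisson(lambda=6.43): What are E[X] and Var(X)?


E[X] = Var(X) = lambda = 6.43

6.43, 6.43


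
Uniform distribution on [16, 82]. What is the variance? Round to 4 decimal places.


Var = (b-a)^2 / 12
(b-a)^2 = (82 - 16)^2 = 4356
Var = 4356/12 = 363

363.0000


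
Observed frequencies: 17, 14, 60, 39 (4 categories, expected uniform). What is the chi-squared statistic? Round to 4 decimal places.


chi2 = sum((O-E)^2/E), E = total/4
total = 130, E = 130/4 = 32.5
(17 - 32.5)^2 / 32.5 = 240.25 / 32.5 = 961/130 ≈ 7.392308
(14 - 32.5)^2 / 32.5 = 342.25 / 32.5 = 1369/130 ≈ 10.530769
(60 - 32.5)^2 / 32.5 = 756.25 / 32.5 = 605/26 ≈ 23.269231
(39 - 32.5)^2 / 32.5 = 42.25 / 32.5 = 1.3
chi2 = 2762/65 ≈ 42.492308

42.4923


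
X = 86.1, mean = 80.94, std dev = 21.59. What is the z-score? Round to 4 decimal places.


z = (X - mu) / sigma
X - mu = 86.1 - 80.94 = 5.16
z = 5.16 / 21.59 = 516/2159 ≈ 0.239000

0.2390


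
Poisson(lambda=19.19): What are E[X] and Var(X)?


E[X] = Var(X) = lambda = 19.19

19.19, 19.19


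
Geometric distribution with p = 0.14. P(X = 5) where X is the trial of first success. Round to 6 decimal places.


P = (1-p)^(k-1) * p
(1-p)^(k-1) = 0.86^4 ≈ 0.5470082
P = 0.5470082 * 0.14 ≈ 0.07658114

0.076581


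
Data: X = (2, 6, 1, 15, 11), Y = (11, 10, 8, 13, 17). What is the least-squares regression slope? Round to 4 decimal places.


b = sum((xi-xbar)(yi-ybar)) / sum((xi-xbar)^2)
n = 5, xbar = 35/5 = 7, ybar = 59/5 = 11.8
Sxy = sum((xi-xbar)(yi-ybar)) = 59
Sxx = sum((xi-xbar)^2) = 142
b = Sxy / Sxx = 59/142 ≈ 0.415493

0.4155


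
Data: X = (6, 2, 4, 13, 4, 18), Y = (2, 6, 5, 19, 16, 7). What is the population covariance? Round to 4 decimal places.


Cov = (1/n)*sum((xi-xbar)(yi-ybar))
n = 6, xbar = 47/6 ≈ 7.833333, ybar = 55/6 ≈ 9.166667
sum((xi-xbar)(yi-ybar)) = 301/6 ≈ 50.166667
Cov = 50.166667 / 6 = 301/36 ≈ 8.361111

8.3611


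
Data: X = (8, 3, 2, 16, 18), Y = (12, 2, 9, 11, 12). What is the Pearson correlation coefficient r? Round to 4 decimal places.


r = sum((xi-xbar)(yi-ybar)) / sqrt(sum((xi-xbar)^2) * sum((yi-ybar)^2))
n = 5, xbar = 47/5 = 9.4, ybar = 46/5 = 9.2
Sxy = sum((xi-xbar)(yi-ybar)) = 79.6
Sxx = sum((xi-xbar)^2) = 215.2
Syy = sum((yi-ybar)^2) = 70.8
sqrt(Sxx*Syy) ≈ 123.434841
r = Sxy / sqrt(Sxx*Syy) = 79.6 / 123.434841 ≈ 0.644875

0.6449


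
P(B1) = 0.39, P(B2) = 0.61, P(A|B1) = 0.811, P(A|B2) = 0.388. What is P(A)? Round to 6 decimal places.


P(A) = P(A|B1)*P(B1) + P(A|B2)*P(B2)
P(A|B1)*P(B1) = 0.811 * 0.39 = 0.31629
P(A|B2)*P(B2) = 0.388 * 0.61 = 0.23668
P(A) = 0.31629 + 0.23668 = 0.55297

0.552970


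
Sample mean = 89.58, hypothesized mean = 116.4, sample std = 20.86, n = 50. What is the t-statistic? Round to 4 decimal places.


t = (xbar - mu0) / (s/sqrt(n))
xbar - mu0 = 89.58 - 116.4 = -26.82
sqrt(50) ≈ 7.07106781
s/sqrt(n) = 20.86 / 7.07106781 ≈ 2.95004949
t = -26.82 / 2.95004949 ≈ -9.091373

-9.0914


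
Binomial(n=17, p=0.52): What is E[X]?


E[X] = n*p = 17 * 0.52 = 8.84

8.84


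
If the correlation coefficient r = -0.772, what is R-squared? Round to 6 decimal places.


R^2 = r^2 = (-0.772)^2 = 0.595984

0.595984


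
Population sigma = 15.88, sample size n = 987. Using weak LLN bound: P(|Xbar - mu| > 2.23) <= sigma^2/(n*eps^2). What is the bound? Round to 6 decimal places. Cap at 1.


bound = min(1, sigma^2/(n*eps^2))
sigma^2 = 15.88^2 = 252.1744
n*eps^2 = 987 * 2.23^2 = 987 * 4.9729 = 4908.2523
sigma^2/(n*eps^2) = 252.1744 / 4908.2523 ≈ 0.05137764

0.051378


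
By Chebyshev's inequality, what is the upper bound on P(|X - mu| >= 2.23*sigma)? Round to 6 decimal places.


P <= 1/k^2
k^2 = 2.23^2 = 4.9729
1/k^2 = 1 / 4.9729 ≈ 0.20108991

0.201090


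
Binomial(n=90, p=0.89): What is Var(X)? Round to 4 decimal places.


Var = n*p*(1-p) = 90 * 0.89 * 0.11 = 8.811

8.8110


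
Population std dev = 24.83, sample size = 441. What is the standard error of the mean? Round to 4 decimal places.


SE = sigma / sqrt(n)
sqrt(441) = 21
SE = 24.83 / 21 = 2483/2100 ≈ 1.182381

1.1824


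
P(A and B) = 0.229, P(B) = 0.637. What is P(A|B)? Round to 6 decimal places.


P(A|B) = P(A and B) / P(B) = 0.229 / 0.637 = 229/637 ≈ 0.35949765

0.359498


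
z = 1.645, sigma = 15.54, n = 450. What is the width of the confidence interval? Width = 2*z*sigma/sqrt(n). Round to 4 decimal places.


width = 2*z*sigma/sqrt(n)
2*z*sigma = 2 * 1.645 * 15.54 = 51.1266
sqrt(450) ≈ 21.213203
width = 51.1266 / 21.213203 ≈ 2.410131

2.4101


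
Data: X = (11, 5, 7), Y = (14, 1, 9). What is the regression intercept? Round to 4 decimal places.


a = ybar - b*xbar, where b = sum((xi-xbar)(yi-ybar)) / sum((xi-xbar)^2)
n = 3, xbar = 23/3 ≈ 7.666667, ybar = 24/3 = 8
Sxy = sum((xi-xbar)(yi-ybar)) = 38
Sxx = sum((xi-xbar)^2) = 56/3 ≈ 18.666667
b = Sxy / Sxx = 57/28 ≈ 2.035714
a = 8 - 2.035714 * 7.666667 = -213/28 ≈ -7.607143

-7.6071


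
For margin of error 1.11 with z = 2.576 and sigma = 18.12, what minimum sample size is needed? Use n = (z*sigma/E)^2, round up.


z*sigma/E = 2.576 * 18.12 / 1.11 = 194488/4625 ≈ 42.051459
(z*sigma/E)^2 ≈ 1768.325243
round up: n = 1769

1769


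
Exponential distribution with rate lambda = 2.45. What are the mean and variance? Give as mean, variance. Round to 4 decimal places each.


mean = 1/lam, var = 1/lam^2
mean = 1 / 2.45 = 20/49 ≈ 0.408163
lam^2 = 2.45^2 = 6.0025
var = 1 / 6.0025 = 400/2401 ≈ 0.166597

0.4082, 0.1666


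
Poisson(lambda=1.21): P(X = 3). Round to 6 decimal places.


P = e^(-lam) * lam^k / k!
e^(-1.21) ≈ 0.2981973
lam^k = 1.21^3 = 1.771561
k! = 3! = 6
P = 0.2981973 * 1.771561 / 6 ≈ 0.088046

0.088046


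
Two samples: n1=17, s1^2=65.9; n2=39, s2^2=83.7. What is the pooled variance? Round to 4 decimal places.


sp^2 = ((n1-1)*s1^2 + (n2-1)*s2^2)/(n1+n2-2)
(n1-1)*s1^2 = 16 * 65.9 = 1054.4
(n2-1)*s2^2 = 38 * 83.7 = 3180.6
numerator = 1054.4 + 3180.6 = 4235
n1+n2-2 = 54
sp^2 = 4235 / 54 = 4235/54 ≈ 78.425926

78.4259


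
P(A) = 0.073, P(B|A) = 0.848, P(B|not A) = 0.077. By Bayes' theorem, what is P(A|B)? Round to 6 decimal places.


P(A|B) = P(B|A)*P(A) / P(B), P(B) = P(B|A)*P(A) + P(B|not A)*P(not A)
P(B|A)*P(A) = 0.848 * 0.073 = 0.061904
P(B|not A)*P(not A) = 0.077 * 0.927 = 0.071379
P(B) = 0.061904 + 0.071379 = 0.133283
P(A|B) = 0.061904 / 0.133283 ≈ 0.46445533

0.464455


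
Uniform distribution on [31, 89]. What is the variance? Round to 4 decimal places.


Var = (b-a)^2 / 12
(b-a)^2 = (89 - 31)^2 = 3364
Var = 3364/12 ≈ 280.333333

280.3333


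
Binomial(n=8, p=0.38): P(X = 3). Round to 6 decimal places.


P = C(n,k) * p^k * (1-p)^(n-k)
C(8,3) = 56
p^k = 0.38^3 = 0.054872
(1-p)^(n-k) = 0.62^5 ≈ 0.09161328
P = 56 * 0.054872 * 0.09161328 ≈ 0.281512

0.281512


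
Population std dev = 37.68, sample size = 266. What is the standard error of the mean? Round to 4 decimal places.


SE = sigma / sqrt(n)
sqrt(266) ≈ 16.309506
SE = 37.68 / 16.309506 ≈ 2.310309

2.3103


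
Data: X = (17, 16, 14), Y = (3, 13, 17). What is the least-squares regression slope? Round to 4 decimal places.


b = sum((xi-xbar)(yi-ybar)) / sum((xi-xbar)^2)
n = 3, xbar = 47/3 ≈ 15.666667, ybar = 33/3 = 11
Sxy = sum((xi-xbar)(yi-ybar)) = -20
Sxx = sum((xi-xbar)^2) = 14/3 ≈ 4.666667
b = Sxy / Sxx = -30/7 ≈ -4.285714

-4.2857


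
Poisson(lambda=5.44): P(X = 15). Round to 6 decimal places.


P = e^(-lam) * lam^k / k!
e^(-5.44) ≈ 0.004339483
lam^k = 5.44^15 ≈ 108139285425.947249
k! = 15! = 1307674368000
P = 0.004339483 * 108139285425.947249 / 1307674368000 ≈ 0.000359

0.000359


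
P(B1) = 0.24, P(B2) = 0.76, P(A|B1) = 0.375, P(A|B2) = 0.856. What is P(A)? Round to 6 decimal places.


P(A) = P(A|B1)*P(B1) + P(A|B2)*P(B2)
P(A|B1)*P(B1) = 0.375 * 0.24 = 0.09
P(A|B2)*P(B2) = 0.856 * 0.76 = 0.65056
P(A) = 0.09 + 0.65056 = 0.74056

0.740560


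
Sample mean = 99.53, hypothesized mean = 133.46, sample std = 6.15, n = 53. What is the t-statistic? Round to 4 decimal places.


t = (xbar - mu0) / (s/sqrt(n))
xbar - mu0 = 99.53 - 133.46 = -33.93
sqrt(53) ≈ 7.28010989
s/sqrt(n) = 6.15 / 7.28010989 ≈ 0.84476747
t = -33.93 / 0.84476747 ≈ -40.164899

-40.1649


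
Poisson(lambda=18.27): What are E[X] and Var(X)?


E[X] = Var(X) = lambda = 18.27

18.27, 18.27


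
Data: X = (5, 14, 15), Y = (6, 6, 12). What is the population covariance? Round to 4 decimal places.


Cov = (1/n)*sum((xi-xbar)(yi-ybar))
n = 3, xbar = 34/3 ≈ 11.333333, ybar = 24/3 = 8
sum((xi-xbar)(yi-ybar)) = 22
Cov = 22 / 3 = 22/3 ≈ 7.333333

7.3333


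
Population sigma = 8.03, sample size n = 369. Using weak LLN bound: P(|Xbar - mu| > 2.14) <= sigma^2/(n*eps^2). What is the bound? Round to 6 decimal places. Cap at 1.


bound = min(1, sigma^2/(n*eps^2))
sigma^2 = 8.03^2 = 64.4809
n*eps^2 = 369 * 2.14^2 = 369 * 4.5796 = 1689.8724
sigma^2/(n*eps^2) = 64.4809 / 1689.8724 ≈ 0.03815726

0.038157


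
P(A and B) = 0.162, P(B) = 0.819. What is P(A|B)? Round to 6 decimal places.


P(A|B) = P(A and B) / P(B) = 0.162 / 0.819 = 18/91 ≈ 0.19780220

0.197802


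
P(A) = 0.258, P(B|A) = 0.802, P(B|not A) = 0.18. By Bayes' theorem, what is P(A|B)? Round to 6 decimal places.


P(A|B) = P(B|A)*P(A) / P(B), P(B) = P(B|A)*P(A) + P(B|not A)*P(not A)
P(B|A)*P(A) = 0.802 * 0.258 = 0.206916
P(B|not A)*P(not A) = 0.18 * 0.742 = 0.13356
P(B) = 0.206916 + 0.13356 = 0.340476
P(A|B) = 0.206916 / 0.340476 ≈ 0.60772565

0.607726


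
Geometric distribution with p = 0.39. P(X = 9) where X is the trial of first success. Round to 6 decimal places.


P = (1-p)^(k-1) * p
(1-p)^(k-1) = 0.61^8 ≈ 0.01917073
P = 0.01917073 * 0.39 ≈ 0.007476585

0.007477


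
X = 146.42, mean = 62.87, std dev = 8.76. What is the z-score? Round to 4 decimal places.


z = (X - mu) / sigma
X - mu = 146.42 - 62.87 = 83.55
z = 83.55 / 8.76 = 2785/292 ≈ 9.537671

9.5377


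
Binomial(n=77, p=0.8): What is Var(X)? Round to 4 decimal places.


Var = n*p*(1-p) = 77 * 0.8 * 0.2 = 12.32

12.3200


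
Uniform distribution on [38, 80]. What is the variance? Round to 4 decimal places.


Var = (b-a)^2 / 12
(b-a)^2 = (80 - 38)^2 = 1764
Var = 1764/12 = 147

147.0000


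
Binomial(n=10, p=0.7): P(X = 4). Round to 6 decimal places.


P = C(n,k) * p^k * (1-p)^(n-k)
C(10,4) = 210
p^k = 0.7^4 = 0.2401
(1-p)^(n-k) = 0.3^6 = 0.000729
P = 210 * 0.2401 * 0.000729 ≈ 0.036757

0.036757


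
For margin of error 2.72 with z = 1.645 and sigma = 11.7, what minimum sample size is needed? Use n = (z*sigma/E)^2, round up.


z*sigma/E = 1.645 * 11.7 / 2.72 = 38493/5440 ≈ 7.075919
(z*sigma/E)^2 ≈ 50.068631
round up: n = 51

51


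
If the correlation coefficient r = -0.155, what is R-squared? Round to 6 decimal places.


R^2 = r^2 = (-0.155)^2 = 0.024025

0.024025


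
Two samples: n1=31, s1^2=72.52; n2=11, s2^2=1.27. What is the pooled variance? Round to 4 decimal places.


sp^2 = ((n1-1)*s1^2 + (n2-1)*s2^2)/(n1+n2-2)
(n1-1)*s1^2 = 30 * 72.52 = 2175.6
(n2-1)*s2^2 = 10 * 1.27 = 12.7
numerator = 2175.6 + 12.7 = 2188.3
n1+n2-2 = 40
sp^2 = 2188.3 / 40 = 54.7075

54.7075


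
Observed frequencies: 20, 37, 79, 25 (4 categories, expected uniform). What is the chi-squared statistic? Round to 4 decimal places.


chi2 = sum((O-E)^2/E), E = total/4
total = 161, E = 161/4 = 40.25
(20 - 40.25)^2 / 40.25 = 410.0625 / 40.25 = 6561/644 ≈ 10.187888
(37 - 40.25)^2 / 40.25 = 10.5625 / 40.25 = 169/644 ≈ 0.262422
(79 - 40.25)^2 / 40.25 = 1501.5625 / 40.25 = 24025/644 ≈ 37.305901
(25 - 40.25)^2 / 40.25 = 232.5625 / 40.25 = 3721/644 ≈ 5.777950
chi2 = 8619/161 ≈ 53.534161

53.5342


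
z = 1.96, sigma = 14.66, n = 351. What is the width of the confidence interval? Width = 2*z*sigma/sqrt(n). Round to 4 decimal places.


width = 2*z*sigma/sqrt(n)
2*z*sigma = 2 * 1.96 * 14.66 = 57.4672
sqrt(351) ≈ 18.734994
width = 57.4672 / 18.734994 ≈ 3.067372

3.0674


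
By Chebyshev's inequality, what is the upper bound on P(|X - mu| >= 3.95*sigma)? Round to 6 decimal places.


P <= 1/k^2
k^2 = 3.95^2 = 15.6025
1/k^2 = 1 / 15.6025 = 400/6241 ≈ 0.06409229

0.064092


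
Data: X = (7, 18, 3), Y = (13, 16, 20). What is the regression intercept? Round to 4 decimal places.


a = ybar - b*xbar, where b = sum((xi-xbar)(yi-ybar)) / sum((xi-xbar)^2)
n = 3, xbar = 28/3 ≈ 9.333333, ybar = 49/3 ≈ 16.333333
Sxy = sum((xi-xbar)(yi-ybar)) = -55/3 ≈ -18.333333
Sxx = sum((xi-xbar)^2) = 362/3 ≈ 120.666667
b = Sxy / Sxx = -55/362 ≈ -0.151934
a = 16.333333 - (-0.151934) * 9.333333 = 3213/181 ≈ 17.751381

17.7514


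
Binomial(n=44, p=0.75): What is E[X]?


E[X] = n*p = 44 * 0.75 = 33

33


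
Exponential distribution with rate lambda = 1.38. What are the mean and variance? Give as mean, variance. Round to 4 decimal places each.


mean = 1/lam, var = 1/lam^2
mean = 1 / 1.38 = 50/69 ≈ 0.724638
lam^2 = 1.38^2 = 1.9044
var = 1 / 1.9044 = 2500/4761 ≈ 0.525100

0.7246, 0.5251


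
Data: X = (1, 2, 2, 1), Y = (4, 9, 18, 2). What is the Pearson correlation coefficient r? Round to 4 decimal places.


r = sum((xi-xbar)(yi-ybar)) / sqrt(sum((xi-xbar)^2) * sum((yi-ybar)^2))
n = 4, xbar = 6/4 = 1.5, ybar = 33/4 = 8.25
Sxy = sum((xi-xbar)(yi-ybar)) = 10.5
Sxx = sum((xi-xbar)^2) = 1
Syy = sum((yi-ybar)^2) = 152.75
sqrt(Sxx*Syy) ≈ 12.359207
r = Sxy / sqrt(Sxx*Syy) = 10.5 / 12.359207 ≈ 0.849569

0.8496


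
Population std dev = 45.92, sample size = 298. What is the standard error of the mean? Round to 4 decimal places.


SE = sigma / sqrt(n)
sqrt(298) ≈ 17.262677
SE = 45.92 / 17.262677 ≈ 2.660074

2.6601


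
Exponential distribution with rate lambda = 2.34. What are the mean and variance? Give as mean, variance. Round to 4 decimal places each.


mean = 1/lam, var = 1/lam^2
mean = 1 / 2.34 = 50/117 ≈ 0.427350
lam^2 = 2.34^2 = 5.4756
var = 1 / 5.4756 ≈ 0.182628

0.4274, 0.1826


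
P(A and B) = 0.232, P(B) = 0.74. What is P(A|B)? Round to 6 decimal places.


P(A|B) = P(A and B) / P(B) = 0.232 / 0.74 = 58/185 ≈ 0.31351351

0.313514


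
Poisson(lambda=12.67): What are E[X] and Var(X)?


E[X] = Var(X) = lambda = 12.67

12.67, 12.67


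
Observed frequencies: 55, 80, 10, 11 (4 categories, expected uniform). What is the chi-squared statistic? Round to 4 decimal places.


chi2 = sum((O-E)^2/E), E = total/4
total = 156, E = 156/4 = 39
(55 - 39)^2 / 39 = 256 / 39 = 256/39 ≈ 6.564103
(80 - 39)^2 / 39 = 1681 / 39 = 1681/39 ≈ 43.102564
(10 - 39)^2 / 39 = 841 / 39 = 841/39 ≈ 21.564103
(11 - 39)^2 / 39 = 784 / 39 = 784/39 ≈ 20.102564
chi2 = 274/3 ≈ 91.333333

91.3333


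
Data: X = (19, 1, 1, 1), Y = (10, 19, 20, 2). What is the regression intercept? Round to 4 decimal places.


a = ybar - b*xbar, where b = sum((xi-xbar)(yi-ybar)) / sum((xi-xbar)^2)
n = 4, xbar = 22/4 = 5.5, ybar = 51/4 = 12.75
Sxy = sum((xi-xbar)(yi-ybar)) = -49.5
Sxx = sum((xi-xbar)^2) = 243
b = Sxy / Sxx = -11/54 ≈ -0.203704
a = 12.75 - (-0.203704) * 5.5 = 749/54 ≈ 13.870370

13.8704


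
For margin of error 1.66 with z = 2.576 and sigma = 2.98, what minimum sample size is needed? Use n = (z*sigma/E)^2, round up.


z*sigma/E = 2.576 * 2.98 / 1.66 ≈ 4.624386
(z*sigma/E)^2 ≈ 21.384942
round up: n = 22

22


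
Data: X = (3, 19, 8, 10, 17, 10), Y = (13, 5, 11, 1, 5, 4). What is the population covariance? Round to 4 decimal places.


Cov = (1/n)*sum((xi-xbar)(yi-ybar))
n = 6, xbar = 67/6 ≈ 11.166667, ybar = 39/6 = 6.5
sum((xi-xbar)(yi-ybar)) = -78.5
Cov = -78.5 / 6 = -157/12 ≈ -13.083333

-13.0833


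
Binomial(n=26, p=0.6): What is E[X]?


E[X] = n*p = 26 * 0.6 = 15.6

15.6


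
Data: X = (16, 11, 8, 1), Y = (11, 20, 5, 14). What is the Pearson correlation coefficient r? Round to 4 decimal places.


r = sum((xi-xbar)(yi-ybar)) / sqrt(sum((xi-xbar)^2) * sum((yi-ybar)^2))
n = 4, xbar = 36/4 = 9, ybar = 50/4 = 12.5
Sxy = sum((xi-xbar)(yi-ybar)) = 0
Sxx = sum((xi-xbar)^2) = 118
Syy = sum((yi-ybar)^2) = 117
sqrt(Sxx*Syy) ≈ 117.498936
r = Sxy / sqrt(Sxx*Syy) = 0 / 117.498936 ≈ 0.000000

0.0000


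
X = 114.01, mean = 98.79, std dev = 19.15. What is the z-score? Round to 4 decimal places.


z = (X - mu) / sigma
X - mu = 114.01 - 98.79 = 15.22
z = 15.22 / 19.15 = 1522/1915 ≈ 0.794778

0.7948


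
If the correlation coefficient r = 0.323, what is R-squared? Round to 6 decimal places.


R^2 = r^2 = (0.323)^2 = 0.104329

0.104329


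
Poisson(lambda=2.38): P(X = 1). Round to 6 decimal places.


P = e^(-lam) * lam^k / k!
e^(-2.38) ≈ 0.09255058
lam^k = 2.38^1 = 2.38
k! = 1! = 1
P = 0.09255058 * 2.38 / 1 ≈ 0.220270

0.220270


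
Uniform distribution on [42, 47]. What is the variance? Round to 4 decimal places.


Var = (b-a)^2 / 12
(b-a)^2 = (47 - 42)^2 = 25
Var = 25/12 ≈ 2.083333

2.0833


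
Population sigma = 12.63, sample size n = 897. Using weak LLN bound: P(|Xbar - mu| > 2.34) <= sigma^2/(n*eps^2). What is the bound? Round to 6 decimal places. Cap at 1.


bound = min(1, sigma^2/(n*eps^2))
sigma^2 = 12.63^2 = 159.5169
n*eps^2 = 897 * 2.34^2 = 897 * 5.4756 = 4911.6132
sigma^2/(n*eps^2) = 159.5169 / 4911.6132 ≈ 0.03247750

0.032477


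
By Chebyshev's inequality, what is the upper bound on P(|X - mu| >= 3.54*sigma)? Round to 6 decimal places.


P <= 1/k^2
k^2 = 3.54^2 = 12.5316
1/k^2 = 1 / 12.5316 ≈ 0.07979827

0.079798


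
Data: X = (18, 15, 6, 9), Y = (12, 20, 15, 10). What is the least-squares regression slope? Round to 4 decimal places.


b = sum((xi-xbar)(yi-ybar)) / sum((xi-xbar)^2)
n = 4, xbar = 48/4 = 12, ybar = 57/4 = 14.25
Sxy = sum((xi-xbar)(yi-ybar)) = 12
Sxx = sum((xi-xbar)^2) = 90
b = Sxy / Sxx = 2/15 ≈ 0.133333

0.1333


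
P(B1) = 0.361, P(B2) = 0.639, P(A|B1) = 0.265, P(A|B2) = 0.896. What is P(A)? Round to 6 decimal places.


P(A) = P(A|B1)*P(B1) + P(A|B2)*P(B2)
P(A|B1)*P(B1) = 0.265 * 0.361 = 0.095665
P(A|B2)*P(B2) = 0.896 * 0.639 = 0.572544
P(A) = 0.095665 + 0.572544 = 0.668209

0.668209


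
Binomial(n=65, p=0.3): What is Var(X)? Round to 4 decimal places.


Var = n*p*(1-p) = 65 * 0.3 * 0.7 = 13.65

13.6500


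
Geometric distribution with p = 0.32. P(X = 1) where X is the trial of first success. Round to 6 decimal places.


P = (1-p)^(k-1) * p
(1-p)^(k-1) = 0.68^0 = 1
P = 1 * 0.32 = 0.32

0.320000


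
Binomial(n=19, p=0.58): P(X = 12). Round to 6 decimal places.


P = C(n,k) * p^k * (1-p)^(n-k)
C(19,12) = 50388
p^k = 0.58^12 ≈ 0.001449225
(1-p)^(n-k) = 0.42^7 ≈ 0.002305393
P = 50388 * 0.001449225 * 0.002305393 ≈ 0.168348

0.168348


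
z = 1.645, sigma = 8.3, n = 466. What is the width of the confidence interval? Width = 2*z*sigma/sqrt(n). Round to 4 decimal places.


width = 2*z*sigma/sqrt(n)
2*z*sigma = 2 * 1.645 * 8.3 = 27.307
sqrt(466) ≈ 21.587033
width = 27.307 / 21.587033 ≈ 1.264972

1.2650


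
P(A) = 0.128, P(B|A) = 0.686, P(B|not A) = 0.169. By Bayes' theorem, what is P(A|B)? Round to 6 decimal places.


P(A|B) = P(B|A)*P(A) / P(B), P(B) = P(B|A)*P(A) + P(B|not A)*P(not A)
P(B|A)*P(A) = 0.686 * 0.128 = 0.087808
P(B|not A)*P(not A) = 0.169 * 0.872 = 0.147368
P(B) = 0.087808 + 0.147368 = 0.235176
P(A|B) = 0.087808 / 0.235176 ≈ 0.37337143

0.373371


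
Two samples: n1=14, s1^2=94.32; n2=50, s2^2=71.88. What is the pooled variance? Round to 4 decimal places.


sp^2 = ((n1-1)*s1^2 + (n2-1)*s2^2)/(n1+n2-2)
(n1-1)*s1^2 = 13 * 94.32 = 1226.16
(n2-1)*s2^2 = 49 * 71.88 = 3522.12
numerator = 1226.16 + 3522.12 = 4748.28
n1+n2-2 = 62
sp^2 = 4748.28 / 62 = 118707/1550 ≈ 76.585161

76.5852


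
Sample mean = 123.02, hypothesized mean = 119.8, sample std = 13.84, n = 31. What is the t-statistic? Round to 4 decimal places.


t = (xbar - mu0) / (s/sqrt(n))
xbar - mu0 = 123.02 - 119.8 = 3.22
sqrt(31) ≈ 5.56776436
s/sqrt(n) = 13.84 / 5.56776436 ≈ 2.48573738
t = 3.22 / 2.48573738 ≈ 1.295390

1.2954


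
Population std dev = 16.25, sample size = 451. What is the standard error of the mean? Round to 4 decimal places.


SE = sigma / sqrt(n)
sqrt(451) ≈ 21.236761
SE = 16.25 / 21.236761 ≈ 0.765183

0.7652


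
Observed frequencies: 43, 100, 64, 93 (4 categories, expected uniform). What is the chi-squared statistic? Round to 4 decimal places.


chi2 = sum((O-E)^2/E), E = total/4
total = 300, E = 300/4 = 75
(43 - 75)^2 / 75 = 1024 / 75 = 1024/75 ≈ 13.653333
(100 - 75)^2 / 75 = 625 / 75 = 25/3 ≈ 8.333333
(64 - 75)^2 / 75 = 121 / 75 = 121/75 ≈ 1.613333
(93 - 75)^2 / 75 = 324 / 75 = 4.32
chi2 = 27.92

27.9200


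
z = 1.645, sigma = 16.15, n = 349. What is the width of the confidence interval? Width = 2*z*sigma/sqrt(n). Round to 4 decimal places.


width = 2*z*sigma/sqrt(n)
2*z*sigma = 2 * 1.645 * 16.15 = 53.1335
sqrt(349) ≈ 18.681542
width = 53.1335 / 18.681542 ≈ 2.844171

2.8442


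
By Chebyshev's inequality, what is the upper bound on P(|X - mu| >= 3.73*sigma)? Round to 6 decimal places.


P <= 1/k^2
k^2 = 3.73^2 = 13.9129
1/k^2 = 1 / 13.9129 ≈ 0.07187574

0.071876


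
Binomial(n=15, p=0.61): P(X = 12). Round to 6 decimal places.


P = C(n,k) * p^k * (1-p)^(n-k)
C(15,12) = 455
p^k = 0.61^12 ≈ 0.002654349
(1-p)^(n-k) = 0.39^3 = 0.059319
P = 455 * 0.002654349 * 0.059319 ≈ 0.071641

0.071641
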